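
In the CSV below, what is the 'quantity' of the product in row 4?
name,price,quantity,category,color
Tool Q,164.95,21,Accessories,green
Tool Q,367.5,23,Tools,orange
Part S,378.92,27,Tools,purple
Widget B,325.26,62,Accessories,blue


Query: Row 4 ('Widget B'), column 'quantity'
Value: 62

62


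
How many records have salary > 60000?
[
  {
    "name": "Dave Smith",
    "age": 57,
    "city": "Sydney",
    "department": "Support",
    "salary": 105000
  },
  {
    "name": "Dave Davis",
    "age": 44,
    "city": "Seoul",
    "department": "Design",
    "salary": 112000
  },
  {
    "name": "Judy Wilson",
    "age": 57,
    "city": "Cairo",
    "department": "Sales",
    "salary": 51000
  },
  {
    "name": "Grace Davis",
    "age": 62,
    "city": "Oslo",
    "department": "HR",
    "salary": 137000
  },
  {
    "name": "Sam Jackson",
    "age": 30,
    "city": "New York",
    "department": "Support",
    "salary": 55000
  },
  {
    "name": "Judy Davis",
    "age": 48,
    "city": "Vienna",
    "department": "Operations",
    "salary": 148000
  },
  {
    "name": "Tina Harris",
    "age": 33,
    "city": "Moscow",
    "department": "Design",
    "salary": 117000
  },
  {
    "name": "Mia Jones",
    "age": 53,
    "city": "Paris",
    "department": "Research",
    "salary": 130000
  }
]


Data: 8 records
Condition: salary > 60000

Checking each record:
  Dave Smith: 105000 MATCH
  Dave Davis: 112000 MATCH
  Judy Wilson: 51000
  Grace Davis: 137000 MATCH
  Sam Jackson: 55000
  Judy Davis: 148000 MATCH
  Tina Harris: 117000 MATCH
  Mia Jones: 130000 MATCH

Count: 6

6


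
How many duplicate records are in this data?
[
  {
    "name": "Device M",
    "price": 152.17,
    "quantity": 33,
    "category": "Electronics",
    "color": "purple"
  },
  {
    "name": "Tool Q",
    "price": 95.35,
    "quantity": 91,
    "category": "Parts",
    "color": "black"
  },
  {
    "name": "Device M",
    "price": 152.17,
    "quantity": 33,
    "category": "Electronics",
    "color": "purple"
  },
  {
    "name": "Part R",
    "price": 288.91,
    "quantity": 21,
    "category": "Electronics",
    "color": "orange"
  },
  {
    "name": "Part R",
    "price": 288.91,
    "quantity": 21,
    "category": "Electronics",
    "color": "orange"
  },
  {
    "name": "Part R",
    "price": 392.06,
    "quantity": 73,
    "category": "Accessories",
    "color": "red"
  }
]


Checking 6 records for duplicates:

  Row 1: Device M ($152.17, qty 33)
  Row 2: Tool Q ($95.35, qty 91)
  Row 3: Device M ($152.17, qty 33) <-- DUPLICATE
  Row 4: Part R ($288.91, qty 21)
  Row 5: Part R ($288.91, qty 21) <-- DUPLICATE
  Row 6: Part R ($392.06, qty 73)

Duplicates found: 2
Unique records: 4

2 duplicates, 4 unique


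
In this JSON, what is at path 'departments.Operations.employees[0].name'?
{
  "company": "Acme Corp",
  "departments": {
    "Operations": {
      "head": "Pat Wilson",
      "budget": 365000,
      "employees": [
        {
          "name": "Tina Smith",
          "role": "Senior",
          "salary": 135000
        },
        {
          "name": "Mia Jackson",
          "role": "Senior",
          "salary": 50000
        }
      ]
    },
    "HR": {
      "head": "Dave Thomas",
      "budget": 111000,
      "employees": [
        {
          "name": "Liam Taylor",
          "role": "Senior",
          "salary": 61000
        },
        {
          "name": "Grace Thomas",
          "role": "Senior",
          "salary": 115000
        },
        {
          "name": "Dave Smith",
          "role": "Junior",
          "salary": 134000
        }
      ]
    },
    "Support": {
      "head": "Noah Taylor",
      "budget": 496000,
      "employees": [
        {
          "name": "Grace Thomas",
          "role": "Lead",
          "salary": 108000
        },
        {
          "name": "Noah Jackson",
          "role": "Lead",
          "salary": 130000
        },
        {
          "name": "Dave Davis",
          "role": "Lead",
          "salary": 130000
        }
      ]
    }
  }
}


Path: departments.Operations.employees[0].name

Navigate:
  -> departments
  -> Operations
  -> employees[0].name = 'Tina Smith'

Tina Smith


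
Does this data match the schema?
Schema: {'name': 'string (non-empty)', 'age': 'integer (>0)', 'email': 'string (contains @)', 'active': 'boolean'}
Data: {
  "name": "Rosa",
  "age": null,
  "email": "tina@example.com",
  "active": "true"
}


Validating each field against schema:
  name: OK (non-empty string)
  age: FAIL (null is not an integer)
  email: OK (string with @)
  active: FAIL ("true" is not a boolean)

Result: INVALID (2 errors: age, active)

INVALID (2 errors: age, active)


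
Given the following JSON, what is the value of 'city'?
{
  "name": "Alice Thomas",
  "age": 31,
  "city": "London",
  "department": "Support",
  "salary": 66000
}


Looking up field 'city'
Value: London

London


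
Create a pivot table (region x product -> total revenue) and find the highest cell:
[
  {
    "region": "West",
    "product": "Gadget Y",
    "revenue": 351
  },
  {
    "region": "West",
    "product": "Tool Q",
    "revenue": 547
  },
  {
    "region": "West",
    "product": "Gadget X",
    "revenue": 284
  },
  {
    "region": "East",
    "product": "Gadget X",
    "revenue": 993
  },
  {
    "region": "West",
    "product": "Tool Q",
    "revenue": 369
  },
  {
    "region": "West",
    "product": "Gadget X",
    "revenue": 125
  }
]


Pivot: region (rows) x product (columns) -> total revenue

     Gadget X      Gadget Y      Tool Q      
East           993             0             0  
West           409           351           916  

Highest: East / Gadget X = $993

East / Gadget X = $993


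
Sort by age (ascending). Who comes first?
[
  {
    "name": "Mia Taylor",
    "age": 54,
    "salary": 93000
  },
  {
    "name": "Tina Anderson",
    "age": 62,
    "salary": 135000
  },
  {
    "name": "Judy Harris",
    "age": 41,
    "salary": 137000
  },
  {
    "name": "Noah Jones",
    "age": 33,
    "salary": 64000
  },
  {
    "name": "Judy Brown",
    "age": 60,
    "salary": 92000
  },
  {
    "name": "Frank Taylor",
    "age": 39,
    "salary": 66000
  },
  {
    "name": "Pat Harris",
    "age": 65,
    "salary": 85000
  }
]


Sort by: age (ascending)

Sorted order:
  1. Noah Jones (age = 33)
  2. Frank Taylor (age = 39)
  3. Judy Harris (age = 41)
  4. Mia Taylor (age = 54)
  5. Judy Brown (age = 60)
  6. Tina Anderson (age = 62)
  7. Pat Harris (age = 65)

First: Noah Jones

Noah Jones


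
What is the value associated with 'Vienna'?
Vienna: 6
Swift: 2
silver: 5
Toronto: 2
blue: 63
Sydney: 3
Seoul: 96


Looking up key 'Vienna'
Value: 6

6


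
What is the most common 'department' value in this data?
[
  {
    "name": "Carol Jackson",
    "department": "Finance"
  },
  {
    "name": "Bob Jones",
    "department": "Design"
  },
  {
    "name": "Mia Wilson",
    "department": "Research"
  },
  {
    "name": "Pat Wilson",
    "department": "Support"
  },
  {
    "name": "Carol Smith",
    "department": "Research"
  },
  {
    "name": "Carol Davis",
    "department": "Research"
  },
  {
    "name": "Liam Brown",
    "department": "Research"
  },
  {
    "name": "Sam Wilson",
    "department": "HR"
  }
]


Counting 'department' values across 8 records:

  Research: 4 ####
  Finance: 1 #
  Design: 1 #
  Support: 1 #
  HR: 1 #

Most common: Research (4 times)

Research (4 times)


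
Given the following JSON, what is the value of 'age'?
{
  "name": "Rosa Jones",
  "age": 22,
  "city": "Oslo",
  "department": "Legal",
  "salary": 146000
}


Looking up field 'age'
Value: 22

22


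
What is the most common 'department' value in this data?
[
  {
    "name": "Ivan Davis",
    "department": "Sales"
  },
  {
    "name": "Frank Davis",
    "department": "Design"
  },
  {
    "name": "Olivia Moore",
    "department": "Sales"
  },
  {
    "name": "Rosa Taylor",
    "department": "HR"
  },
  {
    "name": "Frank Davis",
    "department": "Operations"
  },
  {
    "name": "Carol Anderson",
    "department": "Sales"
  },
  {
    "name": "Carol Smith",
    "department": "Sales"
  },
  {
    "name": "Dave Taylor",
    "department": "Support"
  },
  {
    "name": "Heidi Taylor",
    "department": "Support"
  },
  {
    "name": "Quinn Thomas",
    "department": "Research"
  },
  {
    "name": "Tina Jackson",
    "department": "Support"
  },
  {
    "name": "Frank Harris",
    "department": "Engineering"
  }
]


Counting 'department' values across 12 records:

  Sales: 4 ####
  Support: 3 ###
  Design: 1 #
  HR: 1 #
  Operations: 1 #
  Research: 1 #
  Engineering: 1 #

Most common: Sales (4 times)

Sales (4 times)


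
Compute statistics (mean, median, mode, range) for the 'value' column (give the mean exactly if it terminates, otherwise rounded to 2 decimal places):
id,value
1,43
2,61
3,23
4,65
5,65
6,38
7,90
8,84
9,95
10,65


Data: [43, 61, 23, 65, 65, 38, 90, 84, 95, 65]
Count: 10
Sum: 629
Mean: 629/10 = 62.9
Sorted: [23, 38, 43, 61, 65, 65, 65, 84, 90, 95]
Median: 65.0
Mode: 65 (3 times)
Range: 95 - 23 = 72
Min: 23, Max: 95

mean=62.9, median=65.0, mode=65, range=72


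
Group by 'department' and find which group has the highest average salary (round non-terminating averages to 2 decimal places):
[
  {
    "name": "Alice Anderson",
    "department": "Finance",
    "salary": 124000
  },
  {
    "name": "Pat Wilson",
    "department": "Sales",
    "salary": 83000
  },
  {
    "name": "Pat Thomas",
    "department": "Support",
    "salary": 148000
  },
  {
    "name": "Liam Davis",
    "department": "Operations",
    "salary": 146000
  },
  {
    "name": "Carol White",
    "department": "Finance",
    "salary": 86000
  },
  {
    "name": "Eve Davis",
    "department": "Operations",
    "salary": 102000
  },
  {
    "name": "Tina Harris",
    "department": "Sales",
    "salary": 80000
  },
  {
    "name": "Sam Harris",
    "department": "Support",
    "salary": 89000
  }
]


Group by: department

Groups:
  Finance: 2 people, avg salary = 210000/2 = $105000
  Operations: 2 people, avg salary = 248000/2 = $124000
  Sales: 2 people, avg salary = 163000/2 = $81500
  Support: 2 people, avg salary = 237000/2 = $118500

Highest average salary: Operations ($124000)

Operations ($124000)


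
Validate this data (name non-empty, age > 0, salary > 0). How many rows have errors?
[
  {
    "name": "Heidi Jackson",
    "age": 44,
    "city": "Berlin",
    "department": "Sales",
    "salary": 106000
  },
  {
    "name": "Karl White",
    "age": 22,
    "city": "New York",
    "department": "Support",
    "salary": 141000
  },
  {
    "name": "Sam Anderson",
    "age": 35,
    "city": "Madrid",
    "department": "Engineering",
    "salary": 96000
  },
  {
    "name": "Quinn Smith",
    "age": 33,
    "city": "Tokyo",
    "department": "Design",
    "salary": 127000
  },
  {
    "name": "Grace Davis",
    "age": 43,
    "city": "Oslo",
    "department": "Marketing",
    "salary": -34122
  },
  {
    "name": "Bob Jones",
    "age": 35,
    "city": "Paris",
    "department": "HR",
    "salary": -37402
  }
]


Validating 6 records:
Rules: name non-empty, age > 0, salary > 0

  Row 1 (Heidi Jackson): OK
  Row 2 (Karl White): OK
  Row 3 (Sam Anderson): OK
  Row 4 (Quinn Smith): OK
  Row 5 (Grace Davis): negative salary: -34122
  Row 6 (Bob Jones): negative salary: -37402

Total errors: 2

2 errors


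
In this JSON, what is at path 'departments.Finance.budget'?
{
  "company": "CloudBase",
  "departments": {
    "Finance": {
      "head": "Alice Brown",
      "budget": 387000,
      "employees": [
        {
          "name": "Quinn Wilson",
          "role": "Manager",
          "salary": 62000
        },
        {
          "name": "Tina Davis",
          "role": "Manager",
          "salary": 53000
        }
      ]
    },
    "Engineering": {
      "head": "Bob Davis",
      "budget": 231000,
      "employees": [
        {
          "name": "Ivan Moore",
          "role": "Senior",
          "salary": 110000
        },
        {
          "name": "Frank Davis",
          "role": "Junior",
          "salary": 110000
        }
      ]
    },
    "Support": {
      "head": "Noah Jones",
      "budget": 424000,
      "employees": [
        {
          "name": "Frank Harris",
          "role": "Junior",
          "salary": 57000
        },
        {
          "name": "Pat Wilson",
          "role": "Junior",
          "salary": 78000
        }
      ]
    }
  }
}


Path: departments.Finance.budget

Navigate:
  -> departments
  -> Finance
  -> budget = 387000

387000


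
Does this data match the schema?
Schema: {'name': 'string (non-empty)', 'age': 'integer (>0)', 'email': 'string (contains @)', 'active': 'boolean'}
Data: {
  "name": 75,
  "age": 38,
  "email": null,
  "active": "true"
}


Validating each field against schema:
  name: FAIL (75 is not a string)
  age: OK (positive integer)
  email: FAIL (null is not a string)
  active: FAIL ("true" is not a boolean)

Result: INVALID (3 errors: name, email, active)

INVALID (3 errors: name, email, active)


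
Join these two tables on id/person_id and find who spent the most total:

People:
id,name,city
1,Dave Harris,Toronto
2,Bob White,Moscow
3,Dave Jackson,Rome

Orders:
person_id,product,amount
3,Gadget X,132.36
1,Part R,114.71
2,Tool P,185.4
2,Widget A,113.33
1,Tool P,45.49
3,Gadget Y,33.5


Join on: people.id = orders.person_id

Joined rows:
  Dave Jackson (Rome) bought Gadget X for $132.36
  Dave Harris (Toronto) bought Part R for $114.71
  Bob White (Moscow) bought Tool P for $185.4
  Bob White (Moscow) bought Widget A for $113.33
  Dave Harris (Toronto) bought Tool P for $45.49
  Dave Jackson (Rome) bought Gadget Y for $33.5

Total per person:
  Bob White: $298.73
  Dave Jackson: $165.86
  Dave Harris: $160.20

Top spender: Bob White ($298.73)

Bob White ($298.73)


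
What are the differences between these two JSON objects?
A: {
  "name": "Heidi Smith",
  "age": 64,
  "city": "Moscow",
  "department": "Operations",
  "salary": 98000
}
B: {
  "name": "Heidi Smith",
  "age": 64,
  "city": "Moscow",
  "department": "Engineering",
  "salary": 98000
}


Comparing each field (in key order):
  name: same
  age: same
  city: same
  department: DIFFERENT
  salary: same
Differences:
  department: Operations -> Engineering

1 field(s) changed

1 change: department


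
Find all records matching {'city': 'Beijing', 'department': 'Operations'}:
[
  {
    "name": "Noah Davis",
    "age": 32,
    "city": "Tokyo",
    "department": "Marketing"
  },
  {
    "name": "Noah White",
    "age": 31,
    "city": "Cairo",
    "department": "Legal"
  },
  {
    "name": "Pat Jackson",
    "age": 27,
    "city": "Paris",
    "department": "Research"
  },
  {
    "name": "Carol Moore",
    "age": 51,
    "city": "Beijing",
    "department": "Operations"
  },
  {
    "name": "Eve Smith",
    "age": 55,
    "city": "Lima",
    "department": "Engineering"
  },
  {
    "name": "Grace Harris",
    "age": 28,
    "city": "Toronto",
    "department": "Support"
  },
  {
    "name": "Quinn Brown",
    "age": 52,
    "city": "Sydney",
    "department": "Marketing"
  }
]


Search criteria: {'city': 'Beijing', 'department': 'Operations'}

Checking 7 records:
  Noah Davis: {city: Tokyo, department: Marketing}
  Noah White: {city: Cairo, department: Legal}
  Pat Jackson: {city: Paris, department: Research}
  Carol Moore: {city: Beijing, department: Operations} <-- MATCH
  Eve Smith: {city: Lima, department: Engineering}
  Grace Harris: {city: Toronto, department: Support}
  Quinn Brown: {city: Sydney, department: Marketing}

Matches: ["Carol Moore"]

["Carol Moore"]


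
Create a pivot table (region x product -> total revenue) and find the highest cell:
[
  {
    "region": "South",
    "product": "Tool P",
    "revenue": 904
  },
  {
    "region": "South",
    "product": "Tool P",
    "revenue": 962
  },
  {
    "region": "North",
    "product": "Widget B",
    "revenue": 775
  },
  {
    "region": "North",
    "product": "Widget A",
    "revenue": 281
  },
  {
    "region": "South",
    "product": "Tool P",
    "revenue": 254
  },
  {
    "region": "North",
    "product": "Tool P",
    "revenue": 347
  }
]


Pivot: region (rows) x product (columns) -> total revenue

     Tool P        Widget A      Widget B    
North          347           281           775  
South         2120             0             0  

Highest: South / Tool P = $2120

South / Tool P = $2120


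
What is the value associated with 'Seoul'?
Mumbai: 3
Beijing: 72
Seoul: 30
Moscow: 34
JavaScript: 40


Looking up key 'Seoul'
Value: 30

30


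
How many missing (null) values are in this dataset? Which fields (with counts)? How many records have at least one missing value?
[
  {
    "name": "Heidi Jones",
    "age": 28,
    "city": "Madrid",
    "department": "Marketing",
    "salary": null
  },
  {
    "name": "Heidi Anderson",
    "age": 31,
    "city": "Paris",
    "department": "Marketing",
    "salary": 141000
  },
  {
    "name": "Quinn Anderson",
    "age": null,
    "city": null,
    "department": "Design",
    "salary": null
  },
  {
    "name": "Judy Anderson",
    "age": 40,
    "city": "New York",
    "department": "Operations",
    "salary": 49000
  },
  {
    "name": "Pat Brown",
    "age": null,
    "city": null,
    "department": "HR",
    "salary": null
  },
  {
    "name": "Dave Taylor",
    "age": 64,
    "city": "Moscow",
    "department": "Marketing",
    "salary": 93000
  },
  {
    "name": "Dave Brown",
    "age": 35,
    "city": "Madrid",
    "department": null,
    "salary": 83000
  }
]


Checking for missing (null) values in 7 records:

  Heidi Jones: salary
  Heidi Anderson: complete
  Quinn Anderson: age, city, salary
  Judy Anderson: complete
  Pat Brown: age, city, salary
  Dave Taylor: complete
  Dave Brown: department

Per field:
  name: 0 missing
  age: 2 missing
  city: 2 missing
  department: 1 missing
  salary: 3 missing

Total missing values: 8
Records with any missing: 4

8 missing values (age: 2, city: 2, department: 1, salary: 3); 4 incomplete records


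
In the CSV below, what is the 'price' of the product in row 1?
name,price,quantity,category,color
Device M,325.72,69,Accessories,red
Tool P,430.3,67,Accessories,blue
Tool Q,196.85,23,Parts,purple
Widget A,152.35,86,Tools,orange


Query: Row 1 ('Device M'), column 'price'
Value: 325.72

325.72


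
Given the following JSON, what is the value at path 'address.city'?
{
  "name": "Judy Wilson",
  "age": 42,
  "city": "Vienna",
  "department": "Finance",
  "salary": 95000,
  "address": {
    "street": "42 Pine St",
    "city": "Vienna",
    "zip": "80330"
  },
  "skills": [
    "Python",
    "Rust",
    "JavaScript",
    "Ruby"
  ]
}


Query: address.city
Path: address -> city
Value: Vienna

Vienna


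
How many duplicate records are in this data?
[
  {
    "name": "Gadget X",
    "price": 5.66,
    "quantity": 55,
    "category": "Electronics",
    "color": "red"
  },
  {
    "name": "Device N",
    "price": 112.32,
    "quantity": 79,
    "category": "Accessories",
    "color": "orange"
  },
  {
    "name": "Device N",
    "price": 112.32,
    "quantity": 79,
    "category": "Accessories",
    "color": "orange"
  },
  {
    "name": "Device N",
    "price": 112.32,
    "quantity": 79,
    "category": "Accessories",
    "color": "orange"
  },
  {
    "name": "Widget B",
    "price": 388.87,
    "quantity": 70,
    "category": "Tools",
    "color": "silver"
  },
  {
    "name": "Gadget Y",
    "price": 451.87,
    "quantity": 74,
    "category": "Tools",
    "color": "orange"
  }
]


Checking 6 records for duplicates:

  Row 1: Gadget X ($5.66, qty 55)
  Row 2: Device N ($112.32, qty 79)
  Row 3: Device N ($112.32, qty 79) <-- DUPLICATE
  Row 4: Device N ($112.32, qty 79) <-- DUPLICATE
  Row 5: Widget B ($388.87, qty 70)
  Row 6: Gadget Y ($451.87, qty 74)

Duplicates found: 2
Unique records: 4

2 duplicates, 4 unique


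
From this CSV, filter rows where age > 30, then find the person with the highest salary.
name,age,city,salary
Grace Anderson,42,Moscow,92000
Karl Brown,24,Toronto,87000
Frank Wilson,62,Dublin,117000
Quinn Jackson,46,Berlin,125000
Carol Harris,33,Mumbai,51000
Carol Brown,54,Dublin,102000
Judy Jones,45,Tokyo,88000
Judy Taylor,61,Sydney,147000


Filter: age > 30
Sort by: salary (descending)

Filtered records (7):
  Judy Taylor, age 61, salary $147000
  Quinn Jackson, age 46, salary $125000
  Frank Wilson, age 62, salary $117000
  Carol Brown, age 54, salary $102000
  Grace Anderson, age 42, salary $92000
  Judy Jones, age 45, salary $88000
  Carol Harris, age 33, salary $51000

Highest salary: Judy Taylor ($147000)

Judy Taylor


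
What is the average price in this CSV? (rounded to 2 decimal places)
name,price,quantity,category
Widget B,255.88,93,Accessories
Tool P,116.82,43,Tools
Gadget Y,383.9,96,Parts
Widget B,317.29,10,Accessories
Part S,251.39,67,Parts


Computing average price:
Values: [255.88, 116.82, 383.9, 317.29, 251.39]
Sum = 1325.28
Count = 5
Average = 1325.28/5 = 265.056 exactly -> 265.06 (rounded half-up to 2 decimal places)

265.06


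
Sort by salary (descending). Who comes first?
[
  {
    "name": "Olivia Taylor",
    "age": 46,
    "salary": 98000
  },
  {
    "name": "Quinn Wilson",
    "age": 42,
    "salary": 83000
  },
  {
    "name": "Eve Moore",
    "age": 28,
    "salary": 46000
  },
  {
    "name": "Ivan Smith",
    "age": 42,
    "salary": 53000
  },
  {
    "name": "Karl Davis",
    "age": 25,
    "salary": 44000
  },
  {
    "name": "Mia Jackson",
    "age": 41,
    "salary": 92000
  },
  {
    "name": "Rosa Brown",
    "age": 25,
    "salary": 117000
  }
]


Sort by: salary (descending)

Sorted order:
  1. Rosa Brown (salary = 117000)
  2. Olivia Taylor (salary = 98000)
  3. Mia Jackson (salary = 92000)
  4. Quinn Wilson (salary = 83000)
  5. Ivan Smith (salary = 53000)
  6. Eve Moore (salary = 46000)
  7. Karl Davis (salary = 44000)

First: Rosa Brown

Rosa Brown


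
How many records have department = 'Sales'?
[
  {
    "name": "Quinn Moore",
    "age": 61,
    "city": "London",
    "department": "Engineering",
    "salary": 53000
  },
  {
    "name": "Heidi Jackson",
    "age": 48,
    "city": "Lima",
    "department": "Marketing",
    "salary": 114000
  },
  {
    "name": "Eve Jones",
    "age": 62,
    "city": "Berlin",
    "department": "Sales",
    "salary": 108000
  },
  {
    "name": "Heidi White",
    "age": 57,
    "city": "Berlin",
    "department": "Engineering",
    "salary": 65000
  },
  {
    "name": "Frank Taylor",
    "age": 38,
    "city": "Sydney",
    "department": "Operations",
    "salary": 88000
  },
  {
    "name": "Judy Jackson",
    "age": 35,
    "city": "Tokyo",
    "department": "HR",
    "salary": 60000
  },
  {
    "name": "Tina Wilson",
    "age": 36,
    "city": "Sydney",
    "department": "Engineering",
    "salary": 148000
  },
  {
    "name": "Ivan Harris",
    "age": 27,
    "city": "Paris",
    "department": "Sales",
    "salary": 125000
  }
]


Data: 8 records
Condition: department = 'Sales'

Checking each record:
  Quinn Moore: Engineering
  Heidi Jackson: Marketing
  Eve Jones: Sales MATCH
  Heidi White: Engineering
  Frank Taylor: Operations
  Judy Jackson: HR
  Tina Wilson: Engineering
  Ivan Harris: Sales MATCH

Count: 2

2


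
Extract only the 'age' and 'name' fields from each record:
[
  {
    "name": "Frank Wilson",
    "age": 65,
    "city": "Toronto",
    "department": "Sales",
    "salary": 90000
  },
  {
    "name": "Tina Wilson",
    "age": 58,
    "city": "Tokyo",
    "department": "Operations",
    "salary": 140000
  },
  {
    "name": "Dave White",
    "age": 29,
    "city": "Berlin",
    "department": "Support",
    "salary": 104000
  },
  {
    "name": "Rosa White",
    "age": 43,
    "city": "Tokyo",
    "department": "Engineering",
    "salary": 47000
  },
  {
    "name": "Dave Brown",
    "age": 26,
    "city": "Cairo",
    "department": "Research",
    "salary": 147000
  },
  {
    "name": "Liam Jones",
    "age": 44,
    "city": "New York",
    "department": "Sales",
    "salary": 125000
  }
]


Original: 6 records with fields: name, age, city, department, salary
Keep: ['age', 'name']
Drop: ['city', 'department', 'salary']
Result: 6 records, 2 fields each

[
  {
    "age": 65,
    "name": "Frank Wilson"
  },
  {
    "age": 58,
    "name": "Tina Wilson"
  },
  {
    "age": 29,
    "name": "Dave White"
  },
  {
    "age": 43,
    "name": "Rosa White"
  },
  {
    "age": 26,
    "name": "Dave Brown"
  },
  {
    "age": 44,
    "name": "Liam Jones"
  }
]


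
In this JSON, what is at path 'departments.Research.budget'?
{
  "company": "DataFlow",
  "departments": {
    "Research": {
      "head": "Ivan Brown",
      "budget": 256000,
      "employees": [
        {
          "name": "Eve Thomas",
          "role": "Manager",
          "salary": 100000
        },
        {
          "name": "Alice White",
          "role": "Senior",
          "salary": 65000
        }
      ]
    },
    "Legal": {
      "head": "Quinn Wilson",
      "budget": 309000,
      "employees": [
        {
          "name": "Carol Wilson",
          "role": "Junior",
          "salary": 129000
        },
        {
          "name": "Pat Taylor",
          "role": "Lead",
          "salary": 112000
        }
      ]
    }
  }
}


Path: departments.Research.budget

Navigate:
  -> departments
  -> Research
  -> budget = 256000

256000


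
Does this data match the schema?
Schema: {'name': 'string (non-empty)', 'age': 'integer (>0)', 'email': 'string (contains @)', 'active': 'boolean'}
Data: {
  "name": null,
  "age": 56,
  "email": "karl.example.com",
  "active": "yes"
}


Validating each field against schema:
  name: FAIL (null is not a string)
  age: OK (positive integer)
  email: FAIL ("karl.example.com" does not contain @)
  active: FAIL ("yes" is not a boolean)

Result: INVALID (3 errors: name, email, active)

INVALID (3 errors: name, email, active)


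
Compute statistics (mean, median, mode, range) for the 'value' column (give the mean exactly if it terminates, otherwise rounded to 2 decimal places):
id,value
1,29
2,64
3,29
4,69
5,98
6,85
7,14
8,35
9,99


Data: [29, 64, 29, 69, 98, 85, 14, 35, 99]
Count: 9
Sum: 522
Mean: 522/9 = 58
Sorted: [14, 29, 29, 35, 64, 69, 85, 98, 99]
Median: 64.0
Mode: 29 (2 times)
Range: 99 - 14 = 85
Min: 14, Max: 99

mean=58, median=64.0, mode=29, range=85


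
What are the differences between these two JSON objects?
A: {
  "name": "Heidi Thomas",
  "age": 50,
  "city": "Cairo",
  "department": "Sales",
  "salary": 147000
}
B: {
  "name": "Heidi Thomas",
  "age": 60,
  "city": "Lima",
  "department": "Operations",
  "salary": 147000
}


Comparing each field (in key order):
  name: same
  age: DIFFERENT
  city: DIFFERENT
  department: DIFFERENT
  salary: same
Differences:
  age: 50 -> 60
  city: Cairo -> Lima
  department: Sales -> Operations

3 field(s) changed

3 changes: age, city, department


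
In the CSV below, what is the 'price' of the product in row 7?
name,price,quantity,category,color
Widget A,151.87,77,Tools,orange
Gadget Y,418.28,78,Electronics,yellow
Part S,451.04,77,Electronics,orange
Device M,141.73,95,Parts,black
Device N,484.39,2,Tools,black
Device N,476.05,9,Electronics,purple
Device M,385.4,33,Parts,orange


Query: Row 7 ('Device M'), column 'price'
Value: 385.4

385.4


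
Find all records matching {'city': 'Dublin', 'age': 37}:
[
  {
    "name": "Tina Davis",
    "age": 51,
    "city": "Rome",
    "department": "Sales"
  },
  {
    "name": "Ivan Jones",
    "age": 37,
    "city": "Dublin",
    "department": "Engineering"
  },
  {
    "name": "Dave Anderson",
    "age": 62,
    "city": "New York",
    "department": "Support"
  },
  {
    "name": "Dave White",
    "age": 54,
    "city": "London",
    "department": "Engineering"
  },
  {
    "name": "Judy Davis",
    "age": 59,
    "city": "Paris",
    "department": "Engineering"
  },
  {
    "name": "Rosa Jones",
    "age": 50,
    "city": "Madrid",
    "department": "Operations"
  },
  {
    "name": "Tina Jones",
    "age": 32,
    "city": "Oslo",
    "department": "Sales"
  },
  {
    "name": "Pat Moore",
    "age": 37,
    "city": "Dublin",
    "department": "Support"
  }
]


Search criteria: {'city': 'Dublin', 'age': 37}

Checking 8 records:
  Tina Davis: {city: Rome, age: 51}
  Ivan Jones: {city: Dublin, age: 37} <-- MATCH
  Dave Anderson: {city: New York, age: 62}
  Dave White: {city: London, age: 54}
  Judy Davis: {city: Paris, age: 59}
  Rosa Jones: {city: Madrid, age: 50}
  Tina Jones: {city: Oslo, age: 32}
  Pat Moore: {city: Dublin, age: 37} <-- MATCH

Matches: ["Ivan Jones", "Pat Moore"]

["Ivan Jones", "Pat Moore"]


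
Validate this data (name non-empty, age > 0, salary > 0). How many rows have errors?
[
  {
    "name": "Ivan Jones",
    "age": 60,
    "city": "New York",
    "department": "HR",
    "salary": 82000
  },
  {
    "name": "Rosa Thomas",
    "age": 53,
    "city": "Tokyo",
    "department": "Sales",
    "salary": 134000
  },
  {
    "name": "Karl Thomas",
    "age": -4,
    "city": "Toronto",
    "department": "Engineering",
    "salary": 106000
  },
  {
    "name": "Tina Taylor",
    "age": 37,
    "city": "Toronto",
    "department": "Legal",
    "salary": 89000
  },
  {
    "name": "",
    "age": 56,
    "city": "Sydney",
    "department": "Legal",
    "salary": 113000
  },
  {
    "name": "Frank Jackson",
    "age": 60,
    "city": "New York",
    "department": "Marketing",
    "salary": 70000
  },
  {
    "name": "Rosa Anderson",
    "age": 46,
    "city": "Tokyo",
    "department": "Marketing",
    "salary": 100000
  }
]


Validating 7 records:
Rules: name non-empty, age > 0, salary > 0

  Row 1 (Ivan Jones): OK
  Row 2 (Rosa Thomas): OK
  Row 3 (Karl Thomas): negative age: -4
  Row 4 (Tina Taylor): OK
  Row 5 (???): empty name
  Row 6 (Frank Jackson): OK
  Row 7 (Rosa Anderson): OK

Total errors: 2

2 errors


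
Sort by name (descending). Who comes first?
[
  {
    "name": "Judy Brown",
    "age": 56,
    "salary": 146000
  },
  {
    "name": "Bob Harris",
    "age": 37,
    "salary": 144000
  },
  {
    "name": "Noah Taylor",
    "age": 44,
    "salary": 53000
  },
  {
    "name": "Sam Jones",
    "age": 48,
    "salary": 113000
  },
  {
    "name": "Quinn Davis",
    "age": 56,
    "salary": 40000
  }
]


Sort by: name (descending)

Sorted order:
  1. Sam Jones (name = Sam Jones)
  2. Quinn Davis (name = Quinn Davis)
  3. Noah Taylor (name = Noah Taylor)
  4. Judy Brown (name = Judy Brown)
  5. Bob Harris (name = Bob Harris)

First: Sam Jones

Sam Jones


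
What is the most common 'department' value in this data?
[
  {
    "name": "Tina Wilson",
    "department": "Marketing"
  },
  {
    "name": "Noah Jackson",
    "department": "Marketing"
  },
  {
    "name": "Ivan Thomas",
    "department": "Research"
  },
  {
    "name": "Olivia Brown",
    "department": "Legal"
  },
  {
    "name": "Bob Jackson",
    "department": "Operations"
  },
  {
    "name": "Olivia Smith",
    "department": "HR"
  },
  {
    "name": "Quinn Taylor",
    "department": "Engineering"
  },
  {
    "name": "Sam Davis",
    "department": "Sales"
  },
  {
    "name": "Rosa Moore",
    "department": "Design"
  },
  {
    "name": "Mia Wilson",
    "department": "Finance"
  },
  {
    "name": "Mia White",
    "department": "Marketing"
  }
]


Counting 'department' values across 11 records:

  Marketing: 3 ###
  Research: 1 #
  Legal: 1 #
  Operations: 1 #
  HR: 1 #
  Engineering: 1 #
  Sales: 1 #
  Design: 1 #
  Finance: 1 #

Most common: Marketing (3 times)

Marketing (3 times)


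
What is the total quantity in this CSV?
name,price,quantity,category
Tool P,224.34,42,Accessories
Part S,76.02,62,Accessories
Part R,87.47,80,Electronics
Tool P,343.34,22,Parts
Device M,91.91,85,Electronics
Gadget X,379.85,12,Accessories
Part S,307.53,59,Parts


Computing total quantity:
Values: [42, 62, 80, 22, 85, 12, 59]
Sum = 362

362


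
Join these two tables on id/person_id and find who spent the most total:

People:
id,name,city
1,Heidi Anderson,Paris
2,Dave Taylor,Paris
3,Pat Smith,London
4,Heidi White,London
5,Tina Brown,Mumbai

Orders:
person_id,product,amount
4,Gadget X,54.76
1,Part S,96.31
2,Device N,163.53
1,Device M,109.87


Join on: people.id = orders.person_id

Joined rows:
  Heidi White (London) bought Gadget X for $54.76
  Heidi Anderson (Paris) bought Part S for $96.31
  Dave Taylor (Paris) bought Device N for $163.53
  Heidi Anderson (Paris) bought Device M for $109.87

Total per person:
  Heidi Anderson: $206.18
  Dave Taylor: $163.53
  Heidi White: $54.76

Top spender: Heidi Anderson ($206.18)

Heidi Anderson ($206.18)


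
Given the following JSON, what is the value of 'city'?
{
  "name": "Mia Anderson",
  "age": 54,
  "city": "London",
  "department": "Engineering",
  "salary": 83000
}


Looking up field 'city'
Value: London

London


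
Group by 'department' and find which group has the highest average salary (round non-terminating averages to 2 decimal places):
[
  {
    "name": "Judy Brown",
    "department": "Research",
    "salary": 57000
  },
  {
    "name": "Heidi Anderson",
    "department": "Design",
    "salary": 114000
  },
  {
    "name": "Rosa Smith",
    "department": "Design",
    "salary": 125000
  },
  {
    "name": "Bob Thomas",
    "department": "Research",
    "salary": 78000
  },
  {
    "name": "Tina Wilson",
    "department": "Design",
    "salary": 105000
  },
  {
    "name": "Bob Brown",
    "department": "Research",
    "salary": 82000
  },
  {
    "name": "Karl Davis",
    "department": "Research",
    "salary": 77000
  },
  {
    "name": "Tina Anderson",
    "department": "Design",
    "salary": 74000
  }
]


Group by: department

Groups:
  Design: 4 people, avg salary = 418000/4 = $104500
  Research: 4 people, avg salary = 294000/4 = $73500

Highest average salary: Design ($104500)

Design ($104500)


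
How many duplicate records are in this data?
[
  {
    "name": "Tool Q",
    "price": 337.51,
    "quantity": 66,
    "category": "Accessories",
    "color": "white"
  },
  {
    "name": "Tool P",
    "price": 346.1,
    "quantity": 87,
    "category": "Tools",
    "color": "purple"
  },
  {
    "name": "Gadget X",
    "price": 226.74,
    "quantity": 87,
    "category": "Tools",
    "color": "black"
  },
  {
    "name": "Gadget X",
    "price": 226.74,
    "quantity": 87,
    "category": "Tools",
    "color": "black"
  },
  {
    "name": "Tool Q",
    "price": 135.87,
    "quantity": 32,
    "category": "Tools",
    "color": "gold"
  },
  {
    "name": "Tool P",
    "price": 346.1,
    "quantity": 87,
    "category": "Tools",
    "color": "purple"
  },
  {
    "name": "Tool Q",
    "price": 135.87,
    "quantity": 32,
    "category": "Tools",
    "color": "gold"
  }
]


Checking 7 records for duplicates:

  Row 1: Tool Q ($337.51, qty 66)
  Row 2: Tool P ($346.1, qty 87)
  Row 3: Gadget X ($226.74, qty 87)
  Row 4: Gadget X ($226.74, qty 87) <-- DUPLICATE
  Row 5: Tool Q ($135.87, qty 32)
  Row 6: Tool P ($346.1, qty 87) <-- DUPLICATE
  Row 7: Tool Q ($135.87, qty 32) <-- DUPLICATE

Duplicates found: 3
Unique records: 4

3 duplicates, 4 unique


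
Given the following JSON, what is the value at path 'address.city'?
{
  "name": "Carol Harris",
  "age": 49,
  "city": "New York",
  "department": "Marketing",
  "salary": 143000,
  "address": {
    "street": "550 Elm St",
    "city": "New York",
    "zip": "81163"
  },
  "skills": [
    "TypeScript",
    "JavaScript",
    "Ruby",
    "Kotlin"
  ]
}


Query: address.city
Path: address -> city
Value: New York

New York


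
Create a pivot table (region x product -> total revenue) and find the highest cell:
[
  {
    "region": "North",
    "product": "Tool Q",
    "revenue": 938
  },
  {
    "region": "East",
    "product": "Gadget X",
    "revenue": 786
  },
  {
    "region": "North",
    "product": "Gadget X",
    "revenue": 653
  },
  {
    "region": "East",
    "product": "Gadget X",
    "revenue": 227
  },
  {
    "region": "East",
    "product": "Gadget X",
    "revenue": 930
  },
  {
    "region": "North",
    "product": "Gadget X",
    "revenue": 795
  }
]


Pivot: region (rows) x product (columns) -> total revenue

     Gadget X      Tool Q      
East          1943             0  
North         1448           938  

Highest: East / Gadget X = $1943

East / Gadget X = $1943


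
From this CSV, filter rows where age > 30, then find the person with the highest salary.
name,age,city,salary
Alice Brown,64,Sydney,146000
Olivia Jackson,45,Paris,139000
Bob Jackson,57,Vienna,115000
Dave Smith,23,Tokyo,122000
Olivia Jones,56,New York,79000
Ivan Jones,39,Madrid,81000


Filter: age > 30
Sort by: salary (descending)

Filtered records (5):
  Alice Brown, age 64, salary $146000
  Olivia Jackson, age 45, salary $139000
  Bob Jackson, age 57, salary $115000
  Ivan Jones, age 39, salary $81000
  Olivia Jones, age 56, salary $79000

Highest salary: Alice Brown ($146000)

Alice Brown


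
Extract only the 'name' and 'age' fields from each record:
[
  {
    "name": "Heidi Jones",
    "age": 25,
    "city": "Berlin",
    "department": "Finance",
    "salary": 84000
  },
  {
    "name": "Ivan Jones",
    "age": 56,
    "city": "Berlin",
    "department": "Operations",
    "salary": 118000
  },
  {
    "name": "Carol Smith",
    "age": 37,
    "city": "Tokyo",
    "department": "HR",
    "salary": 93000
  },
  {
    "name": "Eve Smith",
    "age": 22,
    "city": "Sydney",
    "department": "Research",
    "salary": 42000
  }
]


Original: 4 records with fields: name, age, city, department, salary
Keep: ['name', 'age']
Drop: ['city', 'department', 'salary']
Result: 4 records, 2 fields each

[
  {
    "name": "Heidi Jones",
    "age": 25
  },
  {
    "name": "Ivan Jones",
    "age": 56
  },
  {
    "name": "Carol Smith",
    "age": 37
  },
  {
    "name": "Eve Smith",
    "age": 22
  }
]


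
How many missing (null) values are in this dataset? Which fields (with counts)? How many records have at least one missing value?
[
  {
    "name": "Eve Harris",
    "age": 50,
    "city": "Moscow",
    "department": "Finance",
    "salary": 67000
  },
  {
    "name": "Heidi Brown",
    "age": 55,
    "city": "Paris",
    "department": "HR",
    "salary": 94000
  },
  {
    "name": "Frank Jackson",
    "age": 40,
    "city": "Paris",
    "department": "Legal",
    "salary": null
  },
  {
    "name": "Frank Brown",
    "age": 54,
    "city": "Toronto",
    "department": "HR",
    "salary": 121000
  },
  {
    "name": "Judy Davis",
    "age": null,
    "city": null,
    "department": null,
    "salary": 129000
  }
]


Checking for missing (null) values in 5 records:

  Eve Harris: complete
  Heidi Brown: complete
  Frank Jackson: salary
  Frank Brown: complete
  Judy Davis: age, city, department

Per field:
  name: 0 missing
  age: 1 missing
  city: 1 missing
  department: 1 missing
  salary: 1 missing

Total missing values: 4
Records with any missing: 2

4 missing values (age: 1, city: 1, department: 1, salary: 1); 2 incomplete records


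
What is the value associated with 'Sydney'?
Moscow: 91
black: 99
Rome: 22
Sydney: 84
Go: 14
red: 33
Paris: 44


Looking up key 'Sydney'
Value: 84

84


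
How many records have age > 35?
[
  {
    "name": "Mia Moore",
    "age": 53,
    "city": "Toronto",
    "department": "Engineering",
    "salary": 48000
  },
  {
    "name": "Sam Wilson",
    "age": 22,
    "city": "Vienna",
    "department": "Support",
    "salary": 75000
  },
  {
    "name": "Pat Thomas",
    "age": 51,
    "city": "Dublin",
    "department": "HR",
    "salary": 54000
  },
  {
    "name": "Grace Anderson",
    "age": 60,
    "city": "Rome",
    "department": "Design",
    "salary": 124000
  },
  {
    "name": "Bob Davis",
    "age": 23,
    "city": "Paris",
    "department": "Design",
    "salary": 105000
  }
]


Data: 5 records
Condition: age > 35

Checking each record:
  Mia Moore: 53 MATCH
  Sam Wilson: 22
  Pat Thomas: 51 MATCH
  Grace Anderson: 60 MATCH
  Bob Davis: 23

Count: 3

3


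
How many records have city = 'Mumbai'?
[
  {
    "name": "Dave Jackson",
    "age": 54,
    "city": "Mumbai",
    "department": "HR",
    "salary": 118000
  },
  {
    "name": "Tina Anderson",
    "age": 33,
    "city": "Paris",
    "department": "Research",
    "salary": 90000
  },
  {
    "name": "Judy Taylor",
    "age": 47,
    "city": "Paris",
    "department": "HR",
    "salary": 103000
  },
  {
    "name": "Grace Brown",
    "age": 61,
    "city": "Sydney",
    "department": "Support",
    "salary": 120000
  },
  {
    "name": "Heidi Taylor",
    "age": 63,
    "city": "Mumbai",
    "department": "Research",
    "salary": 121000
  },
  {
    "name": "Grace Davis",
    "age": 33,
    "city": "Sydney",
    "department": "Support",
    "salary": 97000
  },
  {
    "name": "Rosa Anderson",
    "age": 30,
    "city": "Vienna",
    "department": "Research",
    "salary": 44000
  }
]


Data: 7 records
Condition: city = 'Mumbai'

Checking each record:
  Dave Jackson: Mumbai MATCH
  Tina Anderson: Paris
  Judy Taylor: Paris
  Grace Brown: Sydney
  Heidi Taylor: Mumbai MATCH
  Grace Davis: Sydney
  Rosa Anderson: Vienna

Count: 2

2
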